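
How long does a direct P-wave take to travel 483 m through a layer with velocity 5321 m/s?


t = x / V
= 483 / 5321
= 0.0908 s

0.0908


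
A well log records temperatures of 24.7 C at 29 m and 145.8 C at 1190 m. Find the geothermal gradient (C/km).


dT = 145.8 - 24.7 = 121.1 C
dz = 1190 - 29 = 1161 m
gradient = dT/dz * 1000 = 121.1/1161 * 1000 = 104.3066 C/km

104.3066


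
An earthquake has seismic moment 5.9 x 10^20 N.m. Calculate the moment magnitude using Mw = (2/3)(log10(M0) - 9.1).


log10(M0) = log10(5.9 x 10^20) = 20.7709
Mw = 2/3 * (20.7709 - 9.1)
= 2/3 * 11.6709
= 7.78

7.78


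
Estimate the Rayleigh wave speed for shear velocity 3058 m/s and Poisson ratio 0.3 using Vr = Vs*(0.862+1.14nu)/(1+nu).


Numerator factor = 0.862 + 1.14*0.3 = 1.204
Denominator = 1 + 0.3 = 1.3
Vr = 3058 * 1.204 / 1.3 = 2832.18 m/s

2832.18


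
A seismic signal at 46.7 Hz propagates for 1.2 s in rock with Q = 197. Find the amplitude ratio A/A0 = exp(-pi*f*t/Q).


pi*f*t/Q = pi*46.7*1.2/197 = 0.893679
A/A0 = exp(-0.893679) = 0.409148

0.409148


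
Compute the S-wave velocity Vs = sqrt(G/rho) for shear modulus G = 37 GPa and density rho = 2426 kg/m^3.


Convert G to Pa: G = 37e9 Pa
Compute G/rho = 37e9 / 2426 = 15251442.704
Vs = sqrt(15251442.704) = 3905.31 m/s

3905.31


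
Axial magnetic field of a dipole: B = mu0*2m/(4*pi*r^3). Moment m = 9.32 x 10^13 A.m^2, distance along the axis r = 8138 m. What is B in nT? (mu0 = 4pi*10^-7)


m = 9.32 x 10^13 = 93200000000000 A.m^2
2m = 186400000000000 A.m^2
r^3 = 8138^3 = 538955684072
B = (4pi*10^-7) * 186400000000000 / (4*pi * 538955684072) * 1e9
= 234237148.251655 / 6772716870764.23 * 1e9
= 34585.4039 nT

34585.4039


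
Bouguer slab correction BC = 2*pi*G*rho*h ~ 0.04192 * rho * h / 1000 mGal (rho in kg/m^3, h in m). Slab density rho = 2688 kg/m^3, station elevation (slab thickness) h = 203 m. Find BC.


BC = 0.04192 * rho * h / 1000
= 0.04192 * 2688 * 203 / 1000
= 22.8742 mGal

22.8742


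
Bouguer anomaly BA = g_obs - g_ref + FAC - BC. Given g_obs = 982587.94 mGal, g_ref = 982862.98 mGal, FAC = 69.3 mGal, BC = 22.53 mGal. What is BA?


BA = g_obs - g_ref + FAC - BC
= 982587.94 - 982862.98 + 69.3 - 22.53
= -228.27 mGal

-228.27


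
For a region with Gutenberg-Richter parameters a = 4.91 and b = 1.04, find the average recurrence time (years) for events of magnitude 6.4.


log10(N) = 4.91 - 1.04*6.4 = -1.746
N = 10^-1.746 = 0.017947
T = 1/N = 1/0.017947 = 55.7186 years

55.7186


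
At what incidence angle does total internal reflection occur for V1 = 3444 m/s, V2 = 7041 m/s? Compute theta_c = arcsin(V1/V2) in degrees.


V1/V2 = 3444/7041 = 0.489135
theta_c = arcsin(0.489135) = 29.2837 degrees

29.2837


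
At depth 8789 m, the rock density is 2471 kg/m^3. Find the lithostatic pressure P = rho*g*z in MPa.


P = rho * g * z / 1e6
= 2471 * 9.81 * 8789 / 1e6
= 213049842.39 / 1e6
= 213.0498 MPa

213.0498


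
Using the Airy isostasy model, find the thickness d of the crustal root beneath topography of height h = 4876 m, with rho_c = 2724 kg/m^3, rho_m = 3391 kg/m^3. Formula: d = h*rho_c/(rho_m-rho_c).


rho_m - rho_c = 3391 - 2724 = 667
d = 4876 * 2724 / 667
= 13282224 / 667
= 19913.38 m

19913.38


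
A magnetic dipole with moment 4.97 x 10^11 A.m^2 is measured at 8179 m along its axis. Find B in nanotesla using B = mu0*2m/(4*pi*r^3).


m = 4.97 x 10^11 = 497000000000 A.m^2
2m = 994000000000 A.m^2
r^3 = 8179^3 = 547142719339
B = (4pi*10^-7) * 994000000000 / (4*pi * 547142719339) * 1e9
= 1249097.239067 / 6875598190162.18 * 1e9
= 181.6711 nT

181.6711


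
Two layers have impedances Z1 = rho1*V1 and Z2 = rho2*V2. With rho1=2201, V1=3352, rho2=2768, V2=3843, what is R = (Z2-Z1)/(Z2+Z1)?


Z1 = 2201 * 3352 = 7377752
Z2 = 2768 * 3843 = 10637424
R = (10637424 - 7377752) / (10637424 + 7377752) = 3259672 / 18015176 = 0.1809

0.1809


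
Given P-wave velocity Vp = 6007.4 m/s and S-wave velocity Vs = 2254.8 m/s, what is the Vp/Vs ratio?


Vp/Vs = 6007.4 / 2254.8
= 2.6643

2.6643


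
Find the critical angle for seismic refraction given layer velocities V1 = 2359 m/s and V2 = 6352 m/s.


V1/V2 = 2359/6352 = 0.371379
theta_c = arcsin(0.371379) = 21.8007 degrees

21.8007


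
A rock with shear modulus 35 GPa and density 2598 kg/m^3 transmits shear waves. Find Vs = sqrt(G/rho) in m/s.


Convert G to Pa: G = 35e9 Pa
Compute G/rho = 35e9 / 2598 = 13471901.4627
Vs = sqrt(13471901.4627) = 3670.41 m/s

3670.41


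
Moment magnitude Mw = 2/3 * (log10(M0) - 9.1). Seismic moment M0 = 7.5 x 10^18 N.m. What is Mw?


log10(M0) = log10(7.5 x 10^18) = 18.8751
Mw = 2/3 * (18.8751 - 9.1)
= 2/3 * 9.7751
= 6.52

6.52


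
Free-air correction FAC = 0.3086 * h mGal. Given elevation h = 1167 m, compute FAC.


FAC = 0.3086 * h
= 0.3086 * 1167
= 360.1362 mGal

360.1362


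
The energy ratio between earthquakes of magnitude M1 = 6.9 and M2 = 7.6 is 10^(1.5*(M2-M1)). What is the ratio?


M2 - M1 = 7.6 - 6.9 = 0.7
1.5 * 0.7 = 1.05
ratio = 10^1.05 = 11.22

11.22


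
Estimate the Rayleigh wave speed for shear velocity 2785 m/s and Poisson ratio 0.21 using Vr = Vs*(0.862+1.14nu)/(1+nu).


Numerator factor = 0.862 + 1.14*0.21 = 1.1014
Denominator = 1 + 0.21 = 1.21
Vr = 2785 * 1.1014 / 1.21 = 2535.04 m/s

2535.04


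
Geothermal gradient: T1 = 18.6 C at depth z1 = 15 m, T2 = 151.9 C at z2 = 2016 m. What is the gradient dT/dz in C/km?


dT = 151.9 - 18.6 = 133.3 C
dz = 2016 - 15 = 2001 m
gradient = dT/dz * 1000 = 133.3/2001 * 1000 = 66.6167 C/km

66.6167


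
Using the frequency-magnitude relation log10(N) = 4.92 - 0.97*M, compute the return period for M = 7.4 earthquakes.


log10(N) = 4.92 - 0.97*7.4 = -2.258
N = 10^-2.258 = 0.005521
T = 1/N = 1/0.005521 = 181.134 years

181.134


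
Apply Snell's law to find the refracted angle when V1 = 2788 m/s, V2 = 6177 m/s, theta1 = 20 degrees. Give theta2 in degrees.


sin(theta1) = sin(20 deg) = 0.34202
sin(theta2) = V2/V1 * sin(theta1) = 6177/2788 * 0.34202 = 0.757768
theta2 = arcsin(0.757768) = 49.2679 degrees

49.2679


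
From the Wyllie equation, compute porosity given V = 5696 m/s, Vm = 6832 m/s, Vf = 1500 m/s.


1/V - 1/Vm = 1/5696 - 1/6832 = 2.919e-05
1/Vf - 1/Vm = 1/1500 - 1/6832 = 0.0005203
phi = 2.919e-05 / 0.0005203 = 0.0561

0.0561


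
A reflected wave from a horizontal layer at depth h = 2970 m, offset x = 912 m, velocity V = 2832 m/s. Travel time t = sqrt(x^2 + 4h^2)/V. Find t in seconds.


x^2 + 4h^2 = 912^2 + 4*2970^2 = 831744 + 35283600 = 36115344
sqrt(36115344) = 6009.6043
t = 6009.6043 / 2832 = 2.122 s

2.122


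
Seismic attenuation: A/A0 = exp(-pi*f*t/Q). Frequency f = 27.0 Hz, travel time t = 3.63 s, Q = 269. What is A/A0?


pi*f*t/Q = pi*27.0*3.63/269 = 1.144638
A/A0 = exp(-1.144638) = 0.318339

0.318339


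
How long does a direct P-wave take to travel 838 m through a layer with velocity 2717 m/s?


t = x / V
= 838 / 2717
= 0.3084 s

0.3084


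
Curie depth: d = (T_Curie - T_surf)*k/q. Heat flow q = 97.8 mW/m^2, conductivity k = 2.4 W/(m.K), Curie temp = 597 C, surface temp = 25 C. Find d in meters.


T_Curie - T_surf = 597 - 25 = 572 C
Convert q to W/m^2: 97.8 mW/m^2 = 0.0978 W/m^2
d = 572 * 2.4 / 0.0978 = 14036.81 m

14036.81


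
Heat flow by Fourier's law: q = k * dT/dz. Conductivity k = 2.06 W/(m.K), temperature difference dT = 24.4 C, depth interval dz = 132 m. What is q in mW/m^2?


q = k * dT / dz * 1000
= 2.06 * 24.4 / 132 * 1000
= 0.380788 * 1000
= 380.7879 mW/m^2

380.7879


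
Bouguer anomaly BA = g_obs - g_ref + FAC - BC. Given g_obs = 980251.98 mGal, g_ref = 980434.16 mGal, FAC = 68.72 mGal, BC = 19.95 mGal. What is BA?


BA = g_obs - g_ref + FAC - BC
= 980251.98 - 980434.16 + 68.72 - 19.95
= -133.41 mGal

-133.41


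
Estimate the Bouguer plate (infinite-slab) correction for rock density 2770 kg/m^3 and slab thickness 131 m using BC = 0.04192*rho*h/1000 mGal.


BC = 0.04192 * rho * h / 1000
= 0.04192 * 2770 * 131 / 1000
= 15.2115 mGal

15.2115


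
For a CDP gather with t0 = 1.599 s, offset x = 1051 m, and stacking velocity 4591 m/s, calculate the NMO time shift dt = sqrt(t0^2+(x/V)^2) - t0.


x/Vnmo = 1051/4591 = 0.228926
(x/Vnmo)^2 = 0.052407
t0^2 = 2.556801
sqrt(2.556801 + 0.052407) = 1.615304
dt = 1.615304 - 1.599 = 0.016304

0.016304


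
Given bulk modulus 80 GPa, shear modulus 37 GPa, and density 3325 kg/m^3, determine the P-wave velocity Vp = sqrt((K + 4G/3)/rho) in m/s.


First compute the effective modulus:
K + 4G/3 = 80e9 + 4*37e9/3 = 129333333333.33 Pa
Then divide by density:
129333333333.33 / 3325 = 38897243.1078 Pa/(kg/m^3)
Take the square root:
Vp = sqrt(38897243.1078) = 6236.77 m/s

6236.77


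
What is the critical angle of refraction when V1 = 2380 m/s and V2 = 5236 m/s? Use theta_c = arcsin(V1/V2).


V1/V2 = 2380/5236 = 0.454545
theta_c = arcsin(0.454545) = 27.0357 degrees

27.0357


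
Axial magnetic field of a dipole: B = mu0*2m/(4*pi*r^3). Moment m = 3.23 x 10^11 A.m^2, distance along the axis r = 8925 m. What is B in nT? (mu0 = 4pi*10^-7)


m = 3.23 x 10^11 = 323000000000 A.m^2
2m = 646000000000 A.m^2
r^3 = 8925^3 = 710926453125
B = (4pi*10^-7) * 646000000000 / (4*pi * 710926453125) * 1e9
= 811787.541688 / 8933765289520.59 * 1e9
= 90.8673 nT

90.8673


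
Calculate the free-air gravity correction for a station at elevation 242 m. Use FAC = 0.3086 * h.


FAC = 0.3086 * h
= 0.3086 * 242
= 74.6812 mGal

74.6812


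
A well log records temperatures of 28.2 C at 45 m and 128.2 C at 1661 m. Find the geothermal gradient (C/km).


dT = 128.2 - 28.2 = 100.0 C
dz = 1661 - 45 = 1616 m
gradient = dT/dz * 1000 = 100.0/1616 * 1000 = 61.8812 C/km

61.8812


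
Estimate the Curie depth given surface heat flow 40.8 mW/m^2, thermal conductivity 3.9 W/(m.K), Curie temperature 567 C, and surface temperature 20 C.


T_Curie - T_surf = 567 - 20 = 547 C
Convert q to W/m^2: 40.8 mW/m^2 = 0.0408 W/m^2
d = 547 * 3.9 / 0.0408 = 52286.76 m

52286.76


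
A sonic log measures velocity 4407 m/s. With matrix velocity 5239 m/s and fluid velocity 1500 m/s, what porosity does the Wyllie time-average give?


1/V - 1/Vm = 1/4407 - 1/5239 = 3.604e-05
1/Vf - 1/Vm = 1/1500 - 1/5239 = 0.00047579
phi = 3.604e-05 / 0.00047579 = 0.0757

0.0757


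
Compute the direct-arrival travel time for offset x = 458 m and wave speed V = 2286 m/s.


t = x / V
= 458 / 2286
= 0.2003 s

0.2003


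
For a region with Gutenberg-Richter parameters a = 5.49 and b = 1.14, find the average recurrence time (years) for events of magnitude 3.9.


log10(N) = 5.49 - 1.14*3.9 = 1.044
N = 10^1.044 = 11.066238
T = 1/N = 1/11.066238 = 0.0904 years

0.0904


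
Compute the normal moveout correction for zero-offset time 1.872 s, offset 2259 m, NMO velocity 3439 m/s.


x/Vnmo = 2259/3439 = 0.656877
(x/Vnmo)^2 = 0.431487
t0^2 = 3.504384
sqrt(3.504384 + 0.431487) = 1.983903
dt = 1.983903 - 1.872 = 0.111903

0.111903


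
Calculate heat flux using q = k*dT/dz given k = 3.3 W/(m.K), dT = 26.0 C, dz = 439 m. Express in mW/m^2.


q = k * dT / dz * 1000
= 3.3 * 26.0 / 439 * 1000
= 0.195444 * 1000
= 195.4442 mW/m^2

195.4442


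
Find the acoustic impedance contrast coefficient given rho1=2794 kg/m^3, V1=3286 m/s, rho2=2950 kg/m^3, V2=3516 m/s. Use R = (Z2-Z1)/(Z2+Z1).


Z1 = 2794 * 3286 = 9181084
Z2 = 2950 * 3516 = 10372200
R = (10372200 - 9181084) / (10372200 + 9181084) = 1191116 / 19553284 = 0.0609

0.0609


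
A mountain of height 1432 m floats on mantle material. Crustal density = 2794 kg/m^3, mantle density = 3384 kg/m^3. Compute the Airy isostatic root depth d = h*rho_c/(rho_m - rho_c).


rho_m - rho_c = 3384 - 2794 = 590
d = 1432 * 2794 / 590
= 4001008 / 590
= 6781.37 m

6781.37


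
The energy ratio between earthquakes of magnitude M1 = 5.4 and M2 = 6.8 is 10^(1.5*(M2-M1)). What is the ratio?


M2 - M1 = 6.8 - 5.4 = 1.4
1.5 * 1.4 = 2.1
ratio = 10^2.1 = 125.89

125.89


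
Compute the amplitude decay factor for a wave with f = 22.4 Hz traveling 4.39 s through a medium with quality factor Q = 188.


pi*f*t/Q = pi*22.4*4.39/188 = 1.643253
A/A0 = exp(-1.643253) = 0.19335

0.19335


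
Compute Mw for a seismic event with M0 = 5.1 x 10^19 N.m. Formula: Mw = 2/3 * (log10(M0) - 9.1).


log10(M0) = log10(5.1 x 10^19) = 19.7076
Mw = 2/3 * (19.7076 - 9.1)
= 2/3 * 10.6076
= 7.07

7.07


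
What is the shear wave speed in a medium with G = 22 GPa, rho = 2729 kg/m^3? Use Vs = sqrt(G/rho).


Convert G to Pa: G = 22e9 Pa
Compute G/rho = 22e9 / 2729 = 8061561.0114
Vs = sqrt(8061561.0114) = 2839.29 m/s

2839.29


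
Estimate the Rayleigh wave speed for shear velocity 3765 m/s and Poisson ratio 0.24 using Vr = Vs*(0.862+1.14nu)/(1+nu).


Numerator factor = 0.862 + 1.14*0.24 = 1.1356
Denominator = 1 + 0.24 = 1.24
Vr = 3765 * 1.1356 / 1.24 = 3448.01 m/s

3448.01


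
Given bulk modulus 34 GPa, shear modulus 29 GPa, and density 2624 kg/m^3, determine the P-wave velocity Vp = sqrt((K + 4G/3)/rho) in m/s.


First compute the effective modulus:
K + 4G/3 = 34e9 + 4*29e9/3 = 72666666666.67 Pa
Then divide by density:
72666666666.67 / 2624 = 27693089.4309 Pa/(kg/m^3)
Take the square root:
Vp = sqrt(27693089.4309) = 5262.42 m/s

5262.42


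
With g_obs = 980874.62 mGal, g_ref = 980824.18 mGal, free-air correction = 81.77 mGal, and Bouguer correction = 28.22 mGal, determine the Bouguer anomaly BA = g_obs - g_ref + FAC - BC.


BA = g_obs - g_ref + FAC - BC
= 980874.62 - 980824.18 + 81.77 - 28.22
= 103.99 mGal

103.99


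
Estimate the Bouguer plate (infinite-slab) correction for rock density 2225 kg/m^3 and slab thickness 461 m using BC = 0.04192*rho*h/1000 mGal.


BC = 0.04192 * rho * h / 1000
= 0.04192 * 2225 * 461 / 1000
= 42.9984 mGal

42.9984


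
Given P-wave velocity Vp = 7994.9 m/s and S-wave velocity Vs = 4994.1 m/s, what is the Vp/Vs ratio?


Vp/Vs = 7994.9 / 4994.1
= 1.6009

1.6009


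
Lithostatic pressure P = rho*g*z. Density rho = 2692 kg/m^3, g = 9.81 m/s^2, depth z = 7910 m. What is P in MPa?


P = rho * g * z / 1e6
= 2692 * 9.81 * 7910 / 1e6
= 208891393.2 / 1e6
= 208.8914 MPa

208.8914


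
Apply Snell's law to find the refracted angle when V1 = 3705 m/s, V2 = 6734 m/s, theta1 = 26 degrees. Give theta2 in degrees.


sin(theta1) = sin(26 deg) = 0.438371
sin(theta2) = V2/V1 * sin(theta1) = 6734/3705 * 0.438371 = 0.796759
theta2 = arcsin(0.796759) = 52.8217 degrees

52.8217


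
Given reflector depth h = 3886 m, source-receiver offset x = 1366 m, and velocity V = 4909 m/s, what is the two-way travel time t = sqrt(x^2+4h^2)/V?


x^2 + 4h^2 = 1366^2 + 4*3886^2 = 1865956 + 60403984 = 62269940
sqrt(62269940) = 7891.1305
t = 7891.1305 / 4909 = 1.6075 s

1.6075


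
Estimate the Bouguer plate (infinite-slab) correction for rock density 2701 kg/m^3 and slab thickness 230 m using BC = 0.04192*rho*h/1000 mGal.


BC = 0.04192 * rho * h / 1000
= 0.04192 * 2701 * 230 / 1000
= 26.042 mGal

26.042


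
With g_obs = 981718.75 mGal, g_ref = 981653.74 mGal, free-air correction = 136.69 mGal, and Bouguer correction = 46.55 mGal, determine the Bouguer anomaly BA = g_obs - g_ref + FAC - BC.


BA = g_obs - g_ref + FAC - BC
= 981718.75 - 981653.74 + 136.69 - 46.55
= 155.15 mGal

155.15


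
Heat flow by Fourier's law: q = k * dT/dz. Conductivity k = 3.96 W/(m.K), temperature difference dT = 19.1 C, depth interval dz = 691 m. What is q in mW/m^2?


q = k * dT / dz * 1000
= 3.96 * 19.1 / 691 * 1000
= 0.109459 * 1000
= 109.4588 mW/m^2

109.4588


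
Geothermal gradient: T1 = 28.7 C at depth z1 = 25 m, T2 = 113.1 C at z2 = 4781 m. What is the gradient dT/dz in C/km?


dT = 113.1 - 28.7 = 84.4 C
dz = 4781 - 25 = 4756 m
gradient = dT/dz * 1000 = 84.4/4756 * 1000 = 17.746 C/km

17.746


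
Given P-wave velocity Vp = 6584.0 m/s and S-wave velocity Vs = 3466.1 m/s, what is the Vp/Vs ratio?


Vp/Vs = 6584.0 / 3466.1
= 1.8995

1.8995


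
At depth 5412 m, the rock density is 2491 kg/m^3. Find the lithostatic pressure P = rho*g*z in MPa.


P = rho * g * z / 1e6
= 2491 * 9.81 * 5412 / 1e6
= 132251474.52 / 1e6
= 132.2515 MPa

132.2515


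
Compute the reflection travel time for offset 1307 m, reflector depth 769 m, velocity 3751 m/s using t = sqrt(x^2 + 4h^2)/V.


x^2 + 4h^2 = 1307^2 + 4*769^2 = 1708249 + 2365444 = 4073693
sqrt(4073693) = 2018.3392
t = 2018.3392 / 3751 = 0.5381 s

0.5381


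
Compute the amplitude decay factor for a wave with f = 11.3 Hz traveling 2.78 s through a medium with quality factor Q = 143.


pi*f*t/Q = pi*11.3*2.78/143 = 0.69014
A/A0 = exp(-0.69014) = 0.501506

0.501506


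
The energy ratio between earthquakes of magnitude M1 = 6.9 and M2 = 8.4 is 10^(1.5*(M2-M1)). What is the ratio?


M2 - M1 = 8.4 - 6.9 = 1.5
1.5 * 1.5 = 2.25
ratio = 10^2.25 = 177.83

177.83


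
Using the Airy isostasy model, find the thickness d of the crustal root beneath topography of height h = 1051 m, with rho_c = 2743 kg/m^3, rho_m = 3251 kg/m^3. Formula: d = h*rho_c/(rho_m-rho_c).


rho_m - rho_c = 3251 - 2743 = 508
d = 1051 * 2743 / 508
= 2882893 / 508
= 5674.99 m

5674.99


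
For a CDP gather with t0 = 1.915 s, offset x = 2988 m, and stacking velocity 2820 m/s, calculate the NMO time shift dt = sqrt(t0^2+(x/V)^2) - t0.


x/Vnmo = 2988/2820 = 1.059574
(x/Vnmo)^2 = 1.122698
t0^2 = 3.667225
sqrt(3.667225 + 1.122698) = 2.188589
dt = 2.188589 - 1.915 = 0.273589

0.273589


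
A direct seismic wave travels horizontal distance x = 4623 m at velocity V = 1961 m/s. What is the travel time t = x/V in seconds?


t = x / V
= 4623 / 1961
= 2.3575 s

2.3575


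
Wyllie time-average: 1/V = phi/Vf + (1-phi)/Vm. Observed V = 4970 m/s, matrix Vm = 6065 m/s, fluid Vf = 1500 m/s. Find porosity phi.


1/V - 1/Vm = 1/4970 - 1/6065 = 3.633e-05
1/Vf - 1/Vm = 1/1500 - 1/6065 = 0.00050179
phi = 3.633e-05 / 0.00050179 = 0.0724

0.0724


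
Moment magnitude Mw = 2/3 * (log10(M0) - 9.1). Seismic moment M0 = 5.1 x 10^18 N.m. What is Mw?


log10(M0) = log10(5.1 x 10^18) = 18.7076
Mw = 2/3 * (18.7076 - 9.1)
= 2/3 * 9.6076
= 6.41

6.41


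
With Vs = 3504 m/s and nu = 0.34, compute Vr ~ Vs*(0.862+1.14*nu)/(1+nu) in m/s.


Numerator factor = 0.862 + 1.14*0.34 = 1.2496
Denominator = 1 + 0.34 = 1.34
Vr = 3504 * 1.2496 / 1.34 = 3267.61 m/s

3267.61


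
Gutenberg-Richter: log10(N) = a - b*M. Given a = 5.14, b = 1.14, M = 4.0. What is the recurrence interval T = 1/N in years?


log10(N) = 5.14 - 1.14*4.0 = 0.58
N = 10^0.58 = 3.801894
T = 1/N = 1/3.801894 = 0.263 years

0.263


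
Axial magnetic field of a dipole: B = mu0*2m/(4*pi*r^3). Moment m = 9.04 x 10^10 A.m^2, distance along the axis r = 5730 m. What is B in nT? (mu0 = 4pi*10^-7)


m = 9.04 x 10^10 = 90400000000 A.m^2
2m = 180800000000 A.m^2
r^3 = 5730^3 = 188132517000
B = (4pi*10^-7) * 180800000000 / (4*pi * 188132517000) * 1e9
= 227199.980708 / 2364142933234.23 * 1e9
= 96.1025 nT

96.1025


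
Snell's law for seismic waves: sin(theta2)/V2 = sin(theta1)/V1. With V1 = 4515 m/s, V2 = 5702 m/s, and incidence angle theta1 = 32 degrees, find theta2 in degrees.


sin(theta1) = sin(32 deg) = 0.529919
sin(theta2) = V2/V1 * sin(theta1) = 5702/4515 * 0.529919 = 0.669236
theta2 = arcsin(0.669236) = 42.0081 degrees

42.0081


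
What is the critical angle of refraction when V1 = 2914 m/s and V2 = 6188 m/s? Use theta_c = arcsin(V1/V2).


V1/V2 = 2914/6188 = 0.470911
theta_c = arcsin(0.470911) = 28.0935 degrees

28.0935


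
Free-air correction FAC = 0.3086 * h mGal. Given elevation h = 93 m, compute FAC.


FAC = 0.3086 * h
= 0.3086 * 93
= 28.6998 mGal

28.6998


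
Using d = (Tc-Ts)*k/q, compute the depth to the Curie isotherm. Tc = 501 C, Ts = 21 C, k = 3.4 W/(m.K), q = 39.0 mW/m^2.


T_Curie - T_surf = 501 - 21 = 480 C
Convert q to W/m^2: 39.0 mW/m^2 = 0.039 W/m^2
d = 480 * 3.4 / 0.039 = 41846.15 m

41846.15


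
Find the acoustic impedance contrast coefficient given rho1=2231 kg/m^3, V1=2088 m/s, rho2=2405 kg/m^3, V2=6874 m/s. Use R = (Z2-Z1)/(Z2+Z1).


Z1 = 2231 * 2088 = 4658328
Z2 = 2405 * 6874 = 16531970
R = (16531970 - 4658328) / (16531970 + 4658328) = 11873642 / 21190298 = 0.5603

0.5603


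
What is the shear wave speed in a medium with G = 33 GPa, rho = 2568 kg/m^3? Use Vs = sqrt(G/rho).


Convert G to Pa: G = 33e9 Pa
Compute G/rho = 33e9 / 2568 = 12850467.2897
Vs = sqrt(12850467.2897) = 3584.75 m/s

3584.75


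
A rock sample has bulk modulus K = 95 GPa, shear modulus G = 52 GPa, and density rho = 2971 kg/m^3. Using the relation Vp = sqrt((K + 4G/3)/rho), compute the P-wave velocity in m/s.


First compute the effective modulus:
K + 4G/3 = 95e9 + 4*52e9/3 = 164333333333.33 Pa
Then divide by density:
164333333333.33 / 2971 = 55312464.9389 Pa/(kg/m^3)
Take the square root:
Vp = sqrt(55312464.9389) = 7437.24 m/s

7437.24


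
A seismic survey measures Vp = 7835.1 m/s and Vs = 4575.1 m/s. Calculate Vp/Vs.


Vp/Vs = 7835.1 / 4575.1
= 1.7126

1.7126


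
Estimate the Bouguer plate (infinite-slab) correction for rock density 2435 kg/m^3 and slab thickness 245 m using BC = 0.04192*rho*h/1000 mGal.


BC = 0.04192 * rho * h / 1000
= 0.04192 * 2435 * 245 / 1000
= 25.0084 mGal

25.0084


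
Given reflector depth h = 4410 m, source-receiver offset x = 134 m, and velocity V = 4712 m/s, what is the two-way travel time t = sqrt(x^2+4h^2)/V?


x^2 + 4h^2 = 134^2 + 4*4410^2 = 17956 + 77792400 = 77810356
sqrt(77810356) = 8821.0179
t = 8821.0179 / 4712 = 1.872 s

1.872


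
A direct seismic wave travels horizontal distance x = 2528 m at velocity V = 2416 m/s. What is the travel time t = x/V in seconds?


t = x / V
= 2528 / 2416
= 1.0464 s

1.0464


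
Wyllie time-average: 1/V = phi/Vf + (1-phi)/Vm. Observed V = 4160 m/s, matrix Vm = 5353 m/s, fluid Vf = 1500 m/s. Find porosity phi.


1/V - 1/Vm = 1/4160 - 1/5353 = 5.357e-05
1/Vf - 1/Vm = 1/1500 - 1/5353 = 0.00047986
phi = 5.357e-05 / 0.00047986 = 0.1116

0.1116


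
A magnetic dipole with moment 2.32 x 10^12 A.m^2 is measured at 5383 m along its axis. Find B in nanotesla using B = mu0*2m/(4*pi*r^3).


m = 2.32 x 10^12 = 2320000000000 A.m^2
2m = 4640000000000 A.m^2
r^3 = 5383^3 = 155981516887
B = (4pi*10^-7) * 4640000000000 / (4*pi * 155981516887) * 1e9
= 5830795.965063 / 1960121550191.97 * 1e9
= 2974.7114 nT

2974.7114


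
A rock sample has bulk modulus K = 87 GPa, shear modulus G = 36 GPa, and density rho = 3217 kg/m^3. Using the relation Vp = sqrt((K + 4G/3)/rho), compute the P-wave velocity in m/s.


First compute the effective modulus:
K + 4G/3 = 87e9 + 4*36e9/3 = 135000000000.0 Pa
Then divide by density:
135000000000.0 / 3217 = 41964563.2577 Pa/(kg/m^3)
Take the square root:
Vp = sqrt(41964563.2577) = 6478.01 m/s

6478.01


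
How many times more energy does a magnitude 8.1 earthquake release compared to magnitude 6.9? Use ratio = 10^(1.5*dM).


M2 - M1 = 8.1 - 6.9 = 1.2
1.5 * 1.2 = 1.8
ratio = 10^1.8 = 63.1

63.1


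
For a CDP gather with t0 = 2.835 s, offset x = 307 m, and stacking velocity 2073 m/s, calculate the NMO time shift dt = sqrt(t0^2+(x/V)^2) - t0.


x/Vnmo = 307/2073 = 0.148095
(x/Vnmo)^2 = 0.021932
t0^2 = 8.037225
sqrt(8.037225 + 0.021932) = 2.838865
dt = 2.838865 - 2.835 = 0.003865

0.003865


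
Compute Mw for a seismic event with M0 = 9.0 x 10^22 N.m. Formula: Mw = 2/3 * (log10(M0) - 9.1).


log10(M0) = log10(9.0 x 10^22) = 22.9542
Mw = 2/3 * (22.9542 - 9.1)
= 2/3 * 13.8542
= 9.24

9.24


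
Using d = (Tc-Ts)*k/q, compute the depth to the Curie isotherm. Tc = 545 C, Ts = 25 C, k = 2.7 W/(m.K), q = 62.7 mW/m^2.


T_Curie - T_surf = 545 - 25 = 520 C
Convert q to W/m^2: 62.7 mW/m^2 = 0.0627 W/m^2
d = 520 * 2.7 / 0.0627 = 22392.34 m

22392.34


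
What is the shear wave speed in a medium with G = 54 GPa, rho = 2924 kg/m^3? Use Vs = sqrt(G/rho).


Convert G to Pa: G = 54e9 Pa
Compute G/rho = 54e9 / 2924 = 18467852.2572
Vs = sqrt(18467852.2572) = 4297.42 m/s

4297.42


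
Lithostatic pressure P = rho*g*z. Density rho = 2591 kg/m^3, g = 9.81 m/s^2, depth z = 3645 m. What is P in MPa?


P = rho * g * z / 1e6
= 2591 * 9.81 * 3645 / 1e6
= 92647552.95 / 1e6
= 92.6476 MPa

92.6476


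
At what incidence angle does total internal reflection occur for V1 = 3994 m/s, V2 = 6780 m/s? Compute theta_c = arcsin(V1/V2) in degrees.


V1/V2 = 3994/6780 = 0.589086
theta_c = arcsin(0.589086) = 36.0921 degrees

36.0921


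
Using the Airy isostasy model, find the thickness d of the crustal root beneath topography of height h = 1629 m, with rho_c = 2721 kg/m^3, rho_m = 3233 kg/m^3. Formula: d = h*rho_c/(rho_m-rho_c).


rho_m - rho_c = 3233 - 2721 = 512
d = 1629 * 2721 / 512
= 4432509 / 512
= 8657.24 m

8657.24


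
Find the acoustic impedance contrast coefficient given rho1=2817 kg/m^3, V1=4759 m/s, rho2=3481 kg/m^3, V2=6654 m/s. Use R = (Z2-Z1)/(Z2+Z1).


Z1 = 2817 * 4759 = 13406103
Z2 = 3481 * 6654 = 23162574
R = (23162574 - 13406103) / (23162574 + 13406103) = 9756471 / 36568677 = 0.2668

0.2668


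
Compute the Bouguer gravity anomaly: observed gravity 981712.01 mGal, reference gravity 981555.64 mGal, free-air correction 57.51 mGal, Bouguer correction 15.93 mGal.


BA = g_obs - g_ref + FAC - BC
= 981712.01 - 981555.64 + 57.51 - 15.93
= 197.95 mGal

197.95


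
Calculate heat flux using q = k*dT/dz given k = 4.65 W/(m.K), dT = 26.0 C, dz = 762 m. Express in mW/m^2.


q = k * dT / dz * 1000
= 4.65 * 26.0 / 762 * 1000
= 0.158661 * 1000
= 158.6614 mW/m^2

158.6614


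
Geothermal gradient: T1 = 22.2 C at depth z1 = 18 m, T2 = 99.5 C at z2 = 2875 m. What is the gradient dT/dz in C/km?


dT = 99.5 - 22.2 = 77.3 C
dz = 2875 - 18 = 2857 m
gradient = dT/dz * 1000 = 77.3/2857 * 1000 = 27.0564 C/km

27.0564


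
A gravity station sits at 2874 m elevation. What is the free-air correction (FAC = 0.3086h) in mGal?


FAC = 0.3086 * h
= 0.3086 * 2874
= 886.9164 mGal

886.9164


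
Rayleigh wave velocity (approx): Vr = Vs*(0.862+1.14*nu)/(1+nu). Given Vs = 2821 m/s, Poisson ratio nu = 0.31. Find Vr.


Numerator factor = 0.862 + 1.14*0.31 = 1.2154
Denominator = 1 + 0.31 = 1.31
Vr = 2821 * 1.2154 / 1.31 = 2617.29 m/s

2617.29


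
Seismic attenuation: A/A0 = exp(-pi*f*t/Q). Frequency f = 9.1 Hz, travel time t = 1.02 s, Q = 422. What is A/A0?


pi*f*t/Q = pi*9.1*1.02/422 = 0.0691
A/A0 = exp(-0.0691) = 0.933233

0.933233


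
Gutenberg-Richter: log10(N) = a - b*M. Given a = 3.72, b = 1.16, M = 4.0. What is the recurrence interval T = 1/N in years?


log10(N) = 3.72 - 1.16*4.0 = -0.92
N = 10^-0.92 = 0.120226
T = 1/N = 1/0.120226 = 8.3176 years

8.3176


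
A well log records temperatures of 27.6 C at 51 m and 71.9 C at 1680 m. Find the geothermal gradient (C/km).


dT = 71.9 - 27.6 = 44.3 C
dz = 1680 - 51 = 1629 m
gradient = dT/dz * 1000 = 44.3/1629 * 1000 = 27.1946 C/km

27.1946


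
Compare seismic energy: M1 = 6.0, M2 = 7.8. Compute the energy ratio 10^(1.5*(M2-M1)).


M2 - M1 = 7.8 - 6.0 = 1.8
1.5 * 1.8 = 2.7
ratio = 10^2.7 = 501.19

501.19


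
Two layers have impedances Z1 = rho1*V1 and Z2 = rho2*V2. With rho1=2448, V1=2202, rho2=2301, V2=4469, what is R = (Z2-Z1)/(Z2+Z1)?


Z1 = 2448 * 2202 = 5390496
Z2 = 2301 * 4469 = 10283169
R = (10283169 - 5390496) / (10283169 + 5390496) = 4892673 / 15673665 = 0.3122

0.3122


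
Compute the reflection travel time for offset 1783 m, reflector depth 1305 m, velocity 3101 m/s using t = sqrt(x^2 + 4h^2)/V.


x^2 + 4h^2 = 1783^2 + 4*1305^2 = 3179089 + 6812100 = 9991189
sqrt(9991189) = 3160.8842
t = 3160.8842 / 3101 = 1.0193 s

1.0193


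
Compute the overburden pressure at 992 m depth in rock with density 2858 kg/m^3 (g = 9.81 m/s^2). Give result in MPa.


P = rho * g * z / 1e6
= 2858 * 9.81 * 992 / 1e6
= 27812684.16 / 1e6
= 27.8127 MPa

27.8127


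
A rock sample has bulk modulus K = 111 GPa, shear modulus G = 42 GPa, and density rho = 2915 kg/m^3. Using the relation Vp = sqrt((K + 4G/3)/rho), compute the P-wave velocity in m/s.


First compute the effective modulus:
K + 4G/3 = 111e9 + 4*42e9/3 = 167000000000.0 Pa
Then divide by density:
167000000000.0 / 2915 = 57289879.9314 Pa/(kg/m^3)
Take the square root:
Vp = sqrt(57289879.9314) = 7569.01 m/s

7569.01


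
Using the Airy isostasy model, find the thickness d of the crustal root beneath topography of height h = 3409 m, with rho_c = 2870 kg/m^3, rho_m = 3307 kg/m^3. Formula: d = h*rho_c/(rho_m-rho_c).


rho_m - rho_c = 3307 - 2870 = 437
d = 3409 * 2870 / 437
= 9783830 / 437
= 22388.63 m

22388.63


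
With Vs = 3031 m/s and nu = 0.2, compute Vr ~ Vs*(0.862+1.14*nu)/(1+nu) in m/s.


Numerator factor = 0.862 + 1.14*0.2 = 1.09
Denominator = 1 + 0.2 = 1.2
Vr = 3031 * 1.09 / 1.2 = 2753.16 m/s

2753.16


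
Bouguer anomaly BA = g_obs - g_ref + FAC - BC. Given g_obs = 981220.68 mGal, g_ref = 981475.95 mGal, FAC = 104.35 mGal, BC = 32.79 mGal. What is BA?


BA = g_obs - g_ref + FAC - BC
= 981220.68 - 981475.95 + 104.35 - 32.79
= -183.71 mGal

-183.71


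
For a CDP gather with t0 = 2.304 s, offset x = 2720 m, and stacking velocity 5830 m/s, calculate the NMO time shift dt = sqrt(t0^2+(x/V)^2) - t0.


x/Vnmo = 2720/5830 = 0.466552
(x/Vnmo)^2 = 0.217671
t0^2 = 5.308416
sqrt(5.308416 + 0.217671) = 2.350763
dt = 2.350763 - 2.304 = 0.046763

0.046763


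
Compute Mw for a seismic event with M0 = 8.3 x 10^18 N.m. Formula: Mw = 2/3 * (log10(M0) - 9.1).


log10(M0) = log10(8.3 x 10^18) = 18.9191
Mw = 2/3 * (18.9191 - 9.1)
= 2/3 * 9.8191
= 6.55

6.55


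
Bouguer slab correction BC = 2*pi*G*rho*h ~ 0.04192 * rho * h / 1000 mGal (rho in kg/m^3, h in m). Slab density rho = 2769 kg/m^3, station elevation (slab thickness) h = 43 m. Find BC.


BC = 0.04192 * rho * h / 1000
= 0.04192 * 2769 * 43 / 1000
= 4.9913 mGal

4.9913


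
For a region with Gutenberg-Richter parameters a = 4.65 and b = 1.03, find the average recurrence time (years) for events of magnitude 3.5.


log10(N) = 4.65 - 1.03*3.5 = 1.045
N = 10^1.045 = 11.091748
T = 1/N = 1/11.091748 = 0.0902 years

0.0902


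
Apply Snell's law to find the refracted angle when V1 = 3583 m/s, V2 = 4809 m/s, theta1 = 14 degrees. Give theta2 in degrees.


sin(theta1) = sin(14 deg) = 0.241922
sin(theta2) = V2/V1 * sin(theta1) = 4809/3583 * 0.241922 = 0.324701
theta2 = arcsin(0.324701) = 18.9474 degrees

18.9474


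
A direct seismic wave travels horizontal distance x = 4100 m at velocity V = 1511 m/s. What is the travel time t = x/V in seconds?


t = x / V
= 4100 / 1511
= 2.7134 s

2.7134


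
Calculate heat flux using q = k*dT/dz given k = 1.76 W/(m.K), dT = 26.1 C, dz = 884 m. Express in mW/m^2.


q = k * dT / dz * 1000
= 1.76 * 26.1 / 884 * 1000
= 0.051964 * 1000
= 51.9638 mW/m^2

51.9638


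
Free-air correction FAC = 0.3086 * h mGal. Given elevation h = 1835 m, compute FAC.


FAC = 0.3086 * h
= 0.3086 * 1835
= 566.281 mGal

566.281


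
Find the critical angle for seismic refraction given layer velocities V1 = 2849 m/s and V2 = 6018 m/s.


V1/V2 = 2849/6018 = 0.473413
theta_c = arcsin(0.473413) = 28.2561 degrees

28.2561


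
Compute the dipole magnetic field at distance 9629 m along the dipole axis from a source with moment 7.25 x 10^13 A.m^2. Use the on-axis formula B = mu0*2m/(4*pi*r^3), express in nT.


m = 7.25 x 10^13 = 72500000000000 A.m^2
2m = 145000000000000 A.m^2
r^3 = 9629^3 = 892778165189
B = (4pi*10^-7) * 145000000000000 / (4*pi * 892778165189) * 1e9
= 182212373.908208 / 11218981300172.55 * 1e9
= 16241.4366 nT

16241.4366


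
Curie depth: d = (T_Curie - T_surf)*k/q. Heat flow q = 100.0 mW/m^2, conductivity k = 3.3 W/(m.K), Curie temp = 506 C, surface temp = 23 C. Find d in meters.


T_Curie - T_surf = 506 - 23 = 483 C
Convert q to W/m^2: 100.0 mW/m^2 = 0.1 W/m^2
d = 483 * 3.3 / 0.1 = 15939.0 m

15939.0


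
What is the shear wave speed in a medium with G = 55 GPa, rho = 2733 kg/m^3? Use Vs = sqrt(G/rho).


Convert G to Pa: G = 55e9 Pa
Compute G/rho = 55e9 / 2733 = 20124405.4153
Vs = sqrt(20124405.4153) = 4486.02 m/s

4486.02


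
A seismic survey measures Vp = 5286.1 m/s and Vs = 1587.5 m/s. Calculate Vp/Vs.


Vp/Vs = 5286.1 / 1587.5
= 3.3298

3.3298


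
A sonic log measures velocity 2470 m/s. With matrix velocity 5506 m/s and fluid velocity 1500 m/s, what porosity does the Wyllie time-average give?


1/V - 1/Vm = 1/2470 - 1/5506 = 0.00022324
1/Vf - 1/Vm = 1/1500 - 1/5506 = 0.00048505
phi = 0.00022324 / 0.00048505 = 0.4602

0.4602


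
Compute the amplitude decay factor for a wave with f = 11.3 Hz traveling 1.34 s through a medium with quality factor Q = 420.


pi*f*t/Q = pi*11.3*1.34/420 = 0.113262
A/A0 = exp(-0.113262) = 0.892917

0.892917


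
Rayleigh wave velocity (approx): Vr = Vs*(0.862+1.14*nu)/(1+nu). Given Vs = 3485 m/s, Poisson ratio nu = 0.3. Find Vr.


Numerator factor = 0.862 + 1.14*0.3 = 1.204
Denominator = 1 + 0.3 = 1.3
Vr = 3485 * 1.204 / 1.3 = 3227.65 m/s

3227.65


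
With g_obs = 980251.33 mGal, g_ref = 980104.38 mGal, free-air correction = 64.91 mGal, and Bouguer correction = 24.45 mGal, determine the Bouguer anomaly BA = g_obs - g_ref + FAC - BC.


BA = g_obs - g_ref + FAC - BC
= 980251.33 - 980104.38 + 64.91 - 24.45
= 187.41 mGal

187.41


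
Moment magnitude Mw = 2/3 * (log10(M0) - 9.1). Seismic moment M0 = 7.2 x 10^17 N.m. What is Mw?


log10(M0) = log10(7.2 x 10^17) = 17.8573
Mw = 2/3 * (17.8573 - 9.1)
= 2/3 * 8.7573
= 5.84

5.84


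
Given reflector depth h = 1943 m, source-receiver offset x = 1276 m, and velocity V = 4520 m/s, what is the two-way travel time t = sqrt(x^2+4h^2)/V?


x^2 + 4h^2 = 1276^2 + 4*1943^2 = 1628176 + 15100996 = 16729172
sqrt(16729172) = 4090.131
t = 4090.131 / 4520 = 0.9049 s

0.9049


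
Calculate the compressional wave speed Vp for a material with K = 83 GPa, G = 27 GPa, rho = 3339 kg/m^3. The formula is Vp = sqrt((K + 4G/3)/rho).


First compute the effective modulus:
K + 4G/3 = 83e9 + 4*27e9/3 = 119000000000.0 Pa
Then divide by density:
119000000000.0 / 3339 = 35639412.9979 Pa/(kg/m^3)
Take the square root:
Vp = sqrt(35639412.9979) = 5969.88 m/s

5969.88


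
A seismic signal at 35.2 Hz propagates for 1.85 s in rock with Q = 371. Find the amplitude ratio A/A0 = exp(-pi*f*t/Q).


pi*f*t/Q = pi*35.2*1.85/371 = 0.55143
A/A0 = exp(-0.55143) = 0.576125

0.576125


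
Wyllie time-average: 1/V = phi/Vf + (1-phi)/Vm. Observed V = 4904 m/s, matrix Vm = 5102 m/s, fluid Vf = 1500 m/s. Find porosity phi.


1/V - 1/Vm = 1/4904 - 1/5102 = 7.91e-06
1/Vf - 1/Vm = 1/1500 - 1/5102 = 0.00047067
phi = 7.91e-06 / 0.00047067 = 0.0168

0.0168


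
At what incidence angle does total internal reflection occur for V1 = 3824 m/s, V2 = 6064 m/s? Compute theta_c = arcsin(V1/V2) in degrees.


V1/V2 = 3824/6064 = 0.630607
theta_c = arcsin(0.630607) = 39.0949 degrees

39.0949


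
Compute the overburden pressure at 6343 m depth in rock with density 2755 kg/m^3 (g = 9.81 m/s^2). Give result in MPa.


P = rho * g * z / 1e6
= 2755 * 9.81 * 6343 / 1e6
= 171429406.65 / 1e6
= 171.4294 MPa

171.4294


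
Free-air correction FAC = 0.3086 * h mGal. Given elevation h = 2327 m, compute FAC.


FAC = 0.3086 * h
= 0.3086 * 2327
= 718.1122 mGal

718.1122


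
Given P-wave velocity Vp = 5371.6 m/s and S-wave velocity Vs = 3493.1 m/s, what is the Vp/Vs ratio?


Vp/Vs = 5371.6 / 3493.1
= 1.5378

1.5378


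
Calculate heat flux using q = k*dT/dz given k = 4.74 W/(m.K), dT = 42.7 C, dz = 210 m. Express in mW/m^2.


q = k * dT / dz * 1000
= 4.74 * 42.7 / 210 * 1000
= 0.9638 * 1000
= 963.8 mW/m^2

963.8


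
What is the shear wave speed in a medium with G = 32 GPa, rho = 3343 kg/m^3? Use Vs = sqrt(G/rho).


Convert G to Pa: G = 32e9 Pa
Compute G/rho = 32e9 / 3343 = 9572240.5025
Vs = sqrt(9572240.5025) = 3093.9 m/s

3093.9


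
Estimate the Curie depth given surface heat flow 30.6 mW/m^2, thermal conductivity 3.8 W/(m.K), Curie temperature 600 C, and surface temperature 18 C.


T_Curie - T_surf = 600 - 18 = 582 C
Convert q to W/m^2: 30.6 mW/m^2 = 0.0306 W/m^2
d = 582 * 3.8 / 0.0306 = 72274.51 m

72274.51


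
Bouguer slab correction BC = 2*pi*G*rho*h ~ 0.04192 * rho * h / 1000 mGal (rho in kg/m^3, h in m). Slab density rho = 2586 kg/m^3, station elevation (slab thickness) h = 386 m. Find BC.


BC = 0.04192 * rho * h / 1000
= 0.04192 * 2586 * 386 / 1000
= 41.8444 mGal

41.8444


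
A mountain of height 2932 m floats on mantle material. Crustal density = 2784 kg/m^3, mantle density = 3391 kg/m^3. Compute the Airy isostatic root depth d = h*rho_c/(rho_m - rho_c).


rho_m - rho_c = 3391 - 2784 = 607
d = 2932 * 2784 / 607
= 8162688 / 607
= 13447.59 m

13447.59


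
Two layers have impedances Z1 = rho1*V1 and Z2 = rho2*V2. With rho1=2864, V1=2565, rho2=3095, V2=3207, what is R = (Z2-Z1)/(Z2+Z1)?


Z1 = 2864 * 2565 = 7346160
Z2 = 3095 * 3207 = 9925665
R = (9925665 - 7346160) / (9925665 + 7346160) = 2579505 / 17271825 = 0.1493

0.1493


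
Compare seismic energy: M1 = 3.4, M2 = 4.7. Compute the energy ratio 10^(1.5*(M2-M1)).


M2 - M1 = 4.7 - 3.4 = 1.3
1.5 * 1.3 = 1.95
ratio = 10^1.95 = 89.13

89.13


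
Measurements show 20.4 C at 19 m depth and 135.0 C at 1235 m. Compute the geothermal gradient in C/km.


dT = 135.0 - 20.4 = 114.6 C
dz = 1235 - 19 = 1216 m
gradient = dT/dz * 1000 = 114.6/1216 * 1000 = 94.2434 C/km

94.2434


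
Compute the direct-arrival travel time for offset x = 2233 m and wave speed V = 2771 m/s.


t = x / V
= 2233 / 2771
= 0.8058 s

0.8058


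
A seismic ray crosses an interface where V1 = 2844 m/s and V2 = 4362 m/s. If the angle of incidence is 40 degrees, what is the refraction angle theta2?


sin(theta1) = sin(40 deg) = 0.642788
sin(theta2) = V2/V1 * sin(theta1) = 4362/2844 * 0.642788 = 0.985879
theta2 = arcsin(0.985879) = 80.3598 degrees

80.3598


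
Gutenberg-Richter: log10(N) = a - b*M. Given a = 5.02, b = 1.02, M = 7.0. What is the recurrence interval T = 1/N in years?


log10(N) = 5.02 - 1.02*7.0 = -2.12
N = 10^-2.12 = 0.007586
T = 1/N = 1/0.007586 = 131.8257 years

131.8257


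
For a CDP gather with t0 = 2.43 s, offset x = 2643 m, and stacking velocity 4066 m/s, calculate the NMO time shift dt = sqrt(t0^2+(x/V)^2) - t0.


x/Vnmo = 2643/4066 = 0.650025
(x/Vnmo)^2 = 0.422532
t0^2 = 5.9049
sqrt(5.9049 + 0.422532) = 2.515439
dt = 2.515439 - 2.43 = 0.085439

0.085439


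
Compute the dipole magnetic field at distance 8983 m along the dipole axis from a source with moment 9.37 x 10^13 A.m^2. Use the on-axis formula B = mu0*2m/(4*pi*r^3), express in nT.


m = 9.37 x 10^13 = 93700000000000 A.m^2
2m = 187400000000000 A.m^2
r^3 = 8983^3 = 724876798087
B = (4pi*10^-7) * 187400000000000 / (4*pi * 724876798087) * 1e9
= 235493785.313091 / 9109070494511.24 * 1e9
= 25852.6691 nT

25852.6691


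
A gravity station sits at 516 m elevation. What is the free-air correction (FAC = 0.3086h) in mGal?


FAC = 0.3086 * h
= 0.3086 * 516
= 159.2376 mGal

159.2376


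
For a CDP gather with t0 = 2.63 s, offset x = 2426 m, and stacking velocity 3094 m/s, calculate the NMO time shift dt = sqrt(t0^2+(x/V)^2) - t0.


x/Vnmo = 2426/3094 = 0.784098
(x/Vnmo)^2 = 0.61481
t0^2 = 6.9169
sqrt(6.9169 + 0.61481) = 2.744396
dt = 2.744396 - 2.63 = 0.114396

0.114396


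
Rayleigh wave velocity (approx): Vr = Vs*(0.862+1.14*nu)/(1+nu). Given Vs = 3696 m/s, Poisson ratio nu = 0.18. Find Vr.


Numerator factor = 0.862 + 1.14*0.18 = 1.0672
Denominator = 1 + 0.18 = 1.18
Vr = 3696 * 1.0672 / 1.18 = 3342.69 m/s

3342.69


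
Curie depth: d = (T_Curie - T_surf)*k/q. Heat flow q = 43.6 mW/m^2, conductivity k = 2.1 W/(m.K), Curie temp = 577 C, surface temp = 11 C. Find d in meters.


T_Curie - T_surf = 577 - 11 = 566 C
Convert q to W/m^2: 43.6 mW/m^2 = 0.0436 W/m^2
d = 566 * 2.1 / 0.0436 = 27261.47 m

27261.47
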